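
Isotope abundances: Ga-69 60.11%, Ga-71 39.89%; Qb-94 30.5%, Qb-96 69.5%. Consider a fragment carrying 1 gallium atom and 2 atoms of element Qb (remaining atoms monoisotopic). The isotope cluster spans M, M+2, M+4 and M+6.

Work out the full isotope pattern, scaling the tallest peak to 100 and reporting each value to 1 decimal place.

12.2 : 63.5 : 100.0 : 41.9

Gallium pattern (n=1): 0.6011 : 0.3989
Element Qb pattern (n=2): 0.093025 : 0.42395 : 0.483025
Convolve the two distributions (both contribute in 2-u steps):
  M: 0.6011×0.093025 = 0.055917
  M+2: 0.6011×0.42395 + 0.3989×0.093025 = 0.291944
  M+4: 0.6011×0.483025 + 0.3989×0.42395 = 0.459460
  M+6: 0.3989×0.483025 = 0.192679
Scale to base peak (0.459460) = 100: 12.2 : 63.5 : 100.0 : 41.9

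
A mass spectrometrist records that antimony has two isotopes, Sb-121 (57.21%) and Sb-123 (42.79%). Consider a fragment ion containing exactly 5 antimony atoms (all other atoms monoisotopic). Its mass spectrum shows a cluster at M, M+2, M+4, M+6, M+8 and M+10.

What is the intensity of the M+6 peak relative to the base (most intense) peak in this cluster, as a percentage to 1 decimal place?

74.8%

Term probabilities: M 0.0613, M+2 0.2292, M+4 0.3428, M+6 0.2564, M+8 0.0959, M+10 0.0143. Base peak = M+4.
P(M+4) = C(5,2) × 0.5721^3 × 0.4279^2 = 10 × 0.18724742 × 0.18309841 = 0.342847 (base)
P(M+6) = C(5,3) × 0.5721^2 × 0.4279^3 = 10 × 0.32729841 × 0.07834781 = 0.256431
Relative intensity = 0.256431 / 0.342847 × 100 = 74.8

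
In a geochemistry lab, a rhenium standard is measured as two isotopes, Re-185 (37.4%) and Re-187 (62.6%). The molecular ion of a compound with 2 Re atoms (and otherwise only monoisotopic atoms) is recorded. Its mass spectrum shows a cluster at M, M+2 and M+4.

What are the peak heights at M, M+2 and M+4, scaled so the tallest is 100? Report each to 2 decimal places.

29.87 : 100.00 : 83.69

Each Re atom is independently Re-185 (p = 0.374) or Re-187 (q = 0.626); the cluster is the binomial expansion (p + q)^2.
P(M) = 0.374^2 = 0.139876
P(M+2) = 2 × 0.374^1 × 0.626^1 = 0.468248
P(M+4) = 0.626^2 = 0.391876
The M+2 peak is largest (0.468248); scaling to 100 gives 29.87 : 100.00 : 83.69.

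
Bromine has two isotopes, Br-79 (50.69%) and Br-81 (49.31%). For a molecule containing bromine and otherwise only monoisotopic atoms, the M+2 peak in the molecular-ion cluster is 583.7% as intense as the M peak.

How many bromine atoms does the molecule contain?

6

For n independent Br atoms, I(M+2)/I(M) = n · (abundance Br-81) / (abundance Br-79) = n · 0.4931/0.5069.
n = 5.837 × 0.5069/0.4931 = 6.00 ≈ 6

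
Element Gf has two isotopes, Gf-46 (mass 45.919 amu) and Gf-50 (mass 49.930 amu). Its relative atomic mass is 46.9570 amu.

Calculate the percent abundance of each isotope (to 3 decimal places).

With x = fraction of Gf-46 (so Gf-50 is 1 − x):
45.919·x + 49.930·(1 − x) = 46.9570
(45.919 − 49.930)·x = 46.9570 − 49.930
x = -2.9730 / -4.011 = 0.74121 → 74.121% Gf-46, 25.879% Gf-50.

Gf-46: 74.121%, Gf-50: 25.879%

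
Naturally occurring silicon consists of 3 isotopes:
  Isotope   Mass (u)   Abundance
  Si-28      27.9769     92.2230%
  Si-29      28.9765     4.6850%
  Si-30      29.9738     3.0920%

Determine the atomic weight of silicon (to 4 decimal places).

28.0855 u

Weight each isotope mass by its fractional abundance: 0.922230 × 27.9769 + 0.046850 × 28.9765 + 0.030920 × 29.9738
= 25.80114 + 1.35755 + 0.92679 = 28.08548 u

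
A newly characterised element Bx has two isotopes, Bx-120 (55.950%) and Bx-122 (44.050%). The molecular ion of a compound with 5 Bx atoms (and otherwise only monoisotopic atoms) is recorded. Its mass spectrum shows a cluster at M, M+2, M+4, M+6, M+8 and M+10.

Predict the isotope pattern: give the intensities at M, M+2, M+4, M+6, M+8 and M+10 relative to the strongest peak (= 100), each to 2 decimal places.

16.13 : 63.51 : 100.00 : 78.73 : 30.99 : 4.88

Expanding (0.55950 + 0.44050)^5:
P(M) = 0.55950^5 = 0.054828
P(M+2) = 5 × 0.55950^4 × 0.44050^1 = 0.215832
P(M+4) = 10 × 0.55950^3 × 0.44050^2 = 0.339854
P(M+6) = 10 × 0.55950^2 × 0.44050^3 = 0.267570
P(M+8) = 5 × 0.55950^1 × 0.44050^4 = 0.105330
P(M+10) = 0.44050^5 = 0.016586
The M+4 peak is largest (0.339854); scaling to 100 gives 16.13 : 63.51 : 100.00 : 78.73 : 30.99 : 4.88.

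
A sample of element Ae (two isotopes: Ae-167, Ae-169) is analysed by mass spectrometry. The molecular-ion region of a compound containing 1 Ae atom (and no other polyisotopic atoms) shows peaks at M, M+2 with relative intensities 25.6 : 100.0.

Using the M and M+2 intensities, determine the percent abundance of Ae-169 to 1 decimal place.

79.6%

If p is the fraction of Ae that is Ae-167, then I(M+2)/I(M) = [C(1,1)·p^0·(1−p)] / p^1 = 1·(1−p)/p = 100.0/25.6 = 3.9062
(1−p)/p = 3.9062/1 = 3.9062  ⇒  p = 1/(1 + 3.9062) = 0.2038
Ae-167: 20.4%, Ae-169: 79.6%.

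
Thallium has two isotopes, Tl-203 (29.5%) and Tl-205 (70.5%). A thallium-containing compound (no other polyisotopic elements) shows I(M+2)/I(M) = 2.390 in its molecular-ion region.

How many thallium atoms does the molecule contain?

1

The M+2/M ratio from n Tl atoms is n · q/p = n · 0.705/0.295.
n = 2.390 × 0.295/0.705 = 1.00 ≈ 1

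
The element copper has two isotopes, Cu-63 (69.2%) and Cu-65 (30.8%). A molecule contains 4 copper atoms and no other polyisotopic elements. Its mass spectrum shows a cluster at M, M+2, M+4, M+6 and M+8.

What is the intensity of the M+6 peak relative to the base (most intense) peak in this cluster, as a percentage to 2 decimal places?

(0.692 + 0.308)^4 gives M 0.2293, M+2 0.4083, M+4 0.2726, M+6 0.0809, M+8 0.0090; the largest is M+2.
P(M+2) = C(4,1) × 0.692^3 × 0.308^1 = 4 × 0.33137389 × 0.3080 = 0.408253 (base)
P(M+6) = C(4,3) × 0.692^1 × 0.308^3 = 4 × 0.6920 × 0.02921811 = 0.080876
Relative intensity = 0.080876 / 0.408253 × 100 = 19.81

19.81%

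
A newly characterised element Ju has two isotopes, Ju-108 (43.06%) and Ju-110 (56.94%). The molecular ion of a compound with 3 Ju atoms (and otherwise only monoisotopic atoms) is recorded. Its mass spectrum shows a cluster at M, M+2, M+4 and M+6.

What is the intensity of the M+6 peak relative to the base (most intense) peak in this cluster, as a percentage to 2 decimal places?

44.08%

Term probabilities: M 0.0798, M+2 0.3167, M+4 0.4188, M+6 0.1846. Base peak = M+4.
P(M+4) = C(3,2) × 0.4306^1 × 0.5694^2 = 3 × 0.4306 × 0.32421636 = 0.418823 (base)
P(M+6) = C(3,3) × 0.4306^0 × 0.5694^3 = 1 × 1.0000 × 0.1846088 = 0.184609
Relative intensity = 0.184609 / 0.418823 × 100 = 44.08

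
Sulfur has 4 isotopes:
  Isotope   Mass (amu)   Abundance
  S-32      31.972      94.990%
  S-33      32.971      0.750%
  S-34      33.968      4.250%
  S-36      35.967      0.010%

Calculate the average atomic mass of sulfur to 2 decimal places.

Ar = Σ fᵢ·mᵢ = 0.94990 × 31.972 + 0.00750 × 32.971 + 0.04250 × 33.968 + 0.00010 × 35.967
= 30.3702 + 0.2473 + 1.4436 + 0.0036 = 32.0647 amu

32.06 amu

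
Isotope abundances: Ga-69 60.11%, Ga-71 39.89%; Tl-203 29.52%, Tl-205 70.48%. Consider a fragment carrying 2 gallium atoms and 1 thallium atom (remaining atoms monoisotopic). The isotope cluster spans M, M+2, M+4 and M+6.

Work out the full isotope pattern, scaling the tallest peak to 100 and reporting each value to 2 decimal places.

Gallium pattern (n=2): 0.36132121 : 0.47955758 : 0.15912121
Thallium pattern (n=1): 0.2952 : 0.7048
Convolve the two distributions (both contribute in 2-u steps):
  M: 0.36132121×0.2952 = 0.106662
  M+2: 0.36132121×0.7048 + 0.47955758×0.2952 = 0.396225
  M+4: 0.47955758×0.7048 + 0.15912121×0.2952 = 0.384965
  M+6: 0.15912121×0.7048 = 0.112149
Scale to base peak (0.396225) = 100: 26.92 : 100.00 : 97.16 : 28.30

26.92 : 100.00 : 97.16 : 28.30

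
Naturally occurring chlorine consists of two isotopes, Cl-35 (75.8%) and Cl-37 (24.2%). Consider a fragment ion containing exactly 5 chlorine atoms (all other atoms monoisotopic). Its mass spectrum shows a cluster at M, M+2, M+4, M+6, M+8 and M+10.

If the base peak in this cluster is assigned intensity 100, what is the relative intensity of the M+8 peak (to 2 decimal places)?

Term probabilities: M 0.2502, M+2 0.3994, M+4 0.2551, M+6 0.0814, M+8 0.0130, M+10 0.0008. Base peak = M+2.
P(M+2) = C(5,1) × 0.758^4 × 0.242^1 = 5 × 0.33012379 × 0.2420 = 0.399450 (base)
P(M+8) = C(5,4) × 0.758^1 × 0.242^4 = 5 × 0.7580 × 0.00342974 = 0.012999
Relative intensity = 0.012999 / 0.399450 × 100 = 3.25

3.25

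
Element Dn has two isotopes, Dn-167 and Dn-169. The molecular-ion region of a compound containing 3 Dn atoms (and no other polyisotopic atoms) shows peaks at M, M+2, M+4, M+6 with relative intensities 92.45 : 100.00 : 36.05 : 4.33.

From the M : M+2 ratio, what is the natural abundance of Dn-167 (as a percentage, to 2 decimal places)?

73.50%

Write p for the Dn-167 fraction. I(M+2)/I(M) = [C(3,1)·p^2·(1−p)] / p^3 = 3·(1−p)/p = 100.00/92.45 = 1.0817
(1−p)/p = 1.0817/3 = 0.3606  ⇒  p = 1/(1 + 0.3606) = 0.7350
Dn-167: 73.50%, Dn-169: 26.50%.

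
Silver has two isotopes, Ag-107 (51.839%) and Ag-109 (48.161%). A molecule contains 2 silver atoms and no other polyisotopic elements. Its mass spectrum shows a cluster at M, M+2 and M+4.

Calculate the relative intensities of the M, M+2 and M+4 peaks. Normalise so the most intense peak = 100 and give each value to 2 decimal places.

53.82 : 100.00 : 46.45

The 2 Ag atoms are independent, so intensities follow the terms of (0.51839 + 0.48161)^2.
P(M) = 0.51839^2 = 0.268728
P(M+2) = 2 × 0.51839^1 × 0.48161^1 = 0.499324
P(M+4) = 0.48161^2 = 0.231948
The M+2 peak is largest (0.499324); scaling to 100 gives 53.82 : 100.00 : 46.45.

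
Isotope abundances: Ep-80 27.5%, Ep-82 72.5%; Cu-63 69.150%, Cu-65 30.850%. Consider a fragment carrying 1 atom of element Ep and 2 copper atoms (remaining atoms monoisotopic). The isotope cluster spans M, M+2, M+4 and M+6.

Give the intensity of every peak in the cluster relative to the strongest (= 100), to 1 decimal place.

Element Ep pattern (n=1): 0.2750 : 0.7250
Copper pattern (n=2): 0.47817225 : 0.4266555 : 0.09517225
Convolve the two distributions (both contribute in 2-u steps):
  M: 0.2750×0.47817225 = 0.131497
  M+2: 0.2750×0.4266555 + 0.7250×0.47817225 = 0.464005
  M+4: 0.2750×0.09517225 + 0.7250×0.4266555 = 0.335498
  M+6: 0.7250×0.09517225 = 0.069000
Scale to base peak (0.464005) = 100: 28.3 : 100.0 : 72.3 : 14.9

28.3 : 100.0 : 72.3 : 14.9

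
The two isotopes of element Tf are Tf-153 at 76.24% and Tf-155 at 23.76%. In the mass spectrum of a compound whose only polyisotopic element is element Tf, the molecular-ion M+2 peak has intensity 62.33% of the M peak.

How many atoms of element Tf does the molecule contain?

For n independent Tf atoms, I(M+2)/I(M) = n · (abundance Tf-155) / (abundance Tf-153) = n · 0.2376/0.7624.
n = 0.6233 × 0.7624/0.2376 = 2.00 ≈ 2

2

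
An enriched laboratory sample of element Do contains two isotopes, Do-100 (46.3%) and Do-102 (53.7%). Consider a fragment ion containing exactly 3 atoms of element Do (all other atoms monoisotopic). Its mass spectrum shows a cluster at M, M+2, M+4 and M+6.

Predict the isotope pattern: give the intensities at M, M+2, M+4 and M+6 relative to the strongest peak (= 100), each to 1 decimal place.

24.8 : 86.2 : 100.0 : 38.7

Expanding (0.463 + 0.537)^3:
P(M) = 0.463^3 = 0.099253
P(M+2) = 3 × 0.463^2 × 0.537^1 = 0.345348
P(M+4) = 3 × 0.463^1 × 0.537^2 = 0.400545
P(M+6) = 0.537^3 = 0.154854
The M+4 peak is largest (0.400545); scaling to 100 gives 24.8 : 86.2 : 100.0 : 38.7.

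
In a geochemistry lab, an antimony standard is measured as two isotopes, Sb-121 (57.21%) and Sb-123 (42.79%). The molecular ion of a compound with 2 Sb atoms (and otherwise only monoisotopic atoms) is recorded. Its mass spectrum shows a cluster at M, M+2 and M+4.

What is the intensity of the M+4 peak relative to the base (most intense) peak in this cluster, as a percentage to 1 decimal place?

37.4%

(0.5721 + 0.4279)^2 gives M 0.3273, M+2 0.4896, M+4 0.1831; the largest is M+2.
P(M+2) = C(2,1) × 0.5721^1 × 0.4279^1 = 2 × 0.5721 × 0.4279 = 0.489603 (base)
P(M+4) = C(2,2) × 0.5721^0 × 0.4279^2 = 1 × 1.0000 × 0.18309841 = 0.183098
Relative intensity = 0.183098 / 0.489603 × 100 = 37.4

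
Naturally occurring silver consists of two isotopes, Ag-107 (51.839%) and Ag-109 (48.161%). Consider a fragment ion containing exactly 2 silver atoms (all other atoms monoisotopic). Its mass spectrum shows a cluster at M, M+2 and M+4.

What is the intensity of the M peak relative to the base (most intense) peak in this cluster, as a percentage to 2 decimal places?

Binomial terms of (0.51839 + 0.48161)^2: M 0.2687, M+2 0.4993, M+4 0.2319 → M+2 is the base peak.
P(M+2) = C(2,1) × 0.51839^1 × 0.48161^1 = 2 × 0.51839 × 0.48161 = 0.499324 (base)
P(M) = C(2,0) × 0.51839^2 × 0.48161^0 = 1 × 0.26872819 × 1.0000 = 0.268728
Relative intensity = 0.268728 / 0.499324 × 100 = 53.82

53.82%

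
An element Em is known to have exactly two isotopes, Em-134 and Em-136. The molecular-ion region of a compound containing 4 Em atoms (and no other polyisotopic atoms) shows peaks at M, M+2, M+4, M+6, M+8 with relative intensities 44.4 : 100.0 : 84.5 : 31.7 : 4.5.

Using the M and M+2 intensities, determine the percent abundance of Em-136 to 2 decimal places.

36.02%

Let p = fractional abundance of Em-134. I(M+2)/I(M) = [C(4,1)·p^3·(1−p)] / p^4 = 4·(1−p)/p = 100.0/44.4 = 2.2523
(1−p)/p = 2.2523/4 = 0.5631  ⇒  p = 1/(1 + 0.5631) = 0.6398
Em-134: 63.98%, Em-136: 36.02%.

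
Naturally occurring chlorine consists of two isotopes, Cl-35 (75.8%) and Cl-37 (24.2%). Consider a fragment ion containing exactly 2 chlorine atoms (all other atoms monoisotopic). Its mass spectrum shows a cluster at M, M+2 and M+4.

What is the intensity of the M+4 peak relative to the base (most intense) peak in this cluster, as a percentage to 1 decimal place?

10.2%

Binomial terms of (0.758 + 0.242)^2: M 0.5746, M+2 0.3669, M+4 0.0586 → M is the base peak.
P(M) = C(2,0) × 0.758^2 × 0.242^0 = 1 × 0.574564 × 1.0000 = 0.574564 (base)
P(M+4) = C(2,2) × 0.758^0 × 0.242^2 = 1 × 1.0000 × 0.058564 = 0.058564
Relative intensity = 0.058564 / 0.574564 × 100 = 10.2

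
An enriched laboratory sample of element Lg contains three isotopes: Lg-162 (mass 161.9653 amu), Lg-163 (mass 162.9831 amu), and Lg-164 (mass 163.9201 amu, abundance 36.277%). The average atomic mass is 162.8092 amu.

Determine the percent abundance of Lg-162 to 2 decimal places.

The remaining 63.723% is split between Lg-162 (fraction x) and Lg-163 (fraction 0.63723 − x).
Substituting: 161.9653x + 162.9831(0.63723 − x) = 103.343905323
(161.9653 − 162.9831)x = -0.51381549  ⇒  x = 0.50483, y = 0.13240
Lg-162: 50.48%, Lg-163: 13.24%.

50.48%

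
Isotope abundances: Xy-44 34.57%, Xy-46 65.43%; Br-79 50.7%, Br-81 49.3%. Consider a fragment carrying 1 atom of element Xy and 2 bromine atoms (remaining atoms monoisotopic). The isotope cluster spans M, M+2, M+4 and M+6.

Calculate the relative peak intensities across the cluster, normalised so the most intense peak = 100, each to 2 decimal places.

21.62 : 82.95 : 100.00 : 38.68

Element Xy pattern (n=1): 0.3457 : 0.6543
Bromine pattern (n=2): 0.257049 : 0.499902 : 0.243049
Convolve the two distributions (both contribute in 2-u steps):
  M: 0.3457×0.257049 = 0.088862
  M+2: 0.3457×0.499902 + 0.6543×0.257049 = 0.341003
  M+4: 0.3457×0.243049 + 0.6543×0.499902 = 0.411108
  M+6: 0.6543×0.243049 = 0.159027
Scale to base peak (0.411108) = 100: 21.62 : 82.95 : 100.00 : 38.68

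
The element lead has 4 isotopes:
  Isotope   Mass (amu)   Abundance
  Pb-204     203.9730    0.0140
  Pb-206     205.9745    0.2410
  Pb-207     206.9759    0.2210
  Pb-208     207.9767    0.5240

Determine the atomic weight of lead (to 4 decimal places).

207.2169 amu

Ar = Σ fᵢ·mᵢ = 0.0140 × 203.9730 + 0.2410 × 205.9745 + 0.2210 × 206.9759 + 0.5240 × 207.9767
= 2.85562 + 49.63985 + 45.74167 + 108.97979 = 207.21693 amu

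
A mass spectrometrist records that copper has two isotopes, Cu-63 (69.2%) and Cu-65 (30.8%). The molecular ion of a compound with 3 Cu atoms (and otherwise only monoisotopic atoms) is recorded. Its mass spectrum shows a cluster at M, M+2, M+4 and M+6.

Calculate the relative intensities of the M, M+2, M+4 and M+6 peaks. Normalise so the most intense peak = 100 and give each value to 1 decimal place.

Expanding (0.692 + 0.308)^3:
P(M) = 0.692^3 = 0.331374
P(M+2) = 3 × 0.692^2 × 0.308^1 = 0.442470
P(M+4) = 3 × 0.692^1 × 0.308^2 = 0.196938
P(M+6) = 0.308^3 = 0.029218
The M+2 peak is largest (0.442470); scaling to 100 gives 74.9 : 100.0 : 44.5 : 6.6.

74.9 : 100.0 : 44.5 : 6.6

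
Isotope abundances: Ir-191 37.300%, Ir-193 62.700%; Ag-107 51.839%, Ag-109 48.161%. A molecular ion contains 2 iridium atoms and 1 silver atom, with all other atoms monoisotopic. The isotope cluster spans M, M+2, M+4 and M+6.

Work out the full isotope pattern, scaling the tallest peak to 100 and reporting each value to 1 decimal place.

16.8 : 72.1 : 100.0 : 44.1

Iridium pattern (n=2): 0.139129 : 0.467742 : 0.393129
Silver pattern (n=1): 0.51839 : 0.48161
Convolve the two distributions (both contribute in 2-u steps):
  M: 0.139129×0.51839 = 0.072123
  M+2: 0.139129×0.48161 + 0.467742×0.51839 = 0.309479
  M+4: 0.467742×0.48161 + 0.393129×0.51839 = 0.429063
  M+6: 0.393129×0.48161 = 0.189335
Scale to base peak (0.429063) = 100: 16.8 : 72.1 : 100.0 : 44.1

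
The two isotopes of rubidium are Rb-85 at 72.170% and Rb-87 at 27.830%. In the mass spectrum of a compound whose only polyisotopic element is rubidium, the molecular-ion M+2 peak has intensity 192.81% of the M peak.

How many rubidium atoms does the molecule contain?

5

For n independent Rb atoms, I(M+2)/I(M) = n · (abundance Rb-87) / (abundance Rb-85) = n · 0.27830/0.72170.
n = 1.9281 × 0.72170/0.27830 = 5.00 ≈ 5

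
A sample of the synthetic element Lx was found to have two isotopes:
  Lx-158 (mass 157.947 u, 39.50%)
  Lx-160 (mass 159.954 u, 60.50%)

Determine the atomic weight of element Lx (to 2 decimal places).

Weight each isotope mass by its fractional abundance: 0.3950 × 157.947 + 0.6050 × 159.954
= 62.3891 + 96.7722 = 159.1613 u

159.16 u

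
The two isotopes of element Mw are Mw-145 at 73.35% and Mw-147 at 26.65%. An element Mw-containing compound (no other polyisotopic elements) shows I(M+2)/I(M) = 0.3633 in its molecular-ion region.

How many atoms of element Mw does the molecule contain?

For n independent Mw atoms, I(M+2)/I(M) = n · (abundance Mw-147) / (abundance Mw-145) = n · 0.2665/0.7335.
n = 0.3633 × 0.7335/0.2665 = 1.00 ≈ 1

1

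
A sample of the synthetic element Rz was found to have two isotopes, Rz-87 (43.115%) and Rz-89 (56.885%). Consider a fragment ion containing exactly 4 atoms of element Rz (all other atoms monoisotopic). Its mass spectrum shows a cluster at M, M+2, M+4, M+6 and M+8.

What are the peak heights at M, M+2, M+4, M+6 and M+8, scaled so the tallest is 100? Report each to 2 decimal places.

Expanding (0.43115 + 0.56885)^4:
P(M) = 0.43115^4 = 0.034555
P(M+2) = 4 × 0.43115^3 × 0.56885^1 = 0.182366
P(M+4) = 6 × 0.43115^2 × 0.56885^2 = 0.360914
P(M+6) = 4 × 0.43115^1 × 0.56885^3 = 0.317455
P(M+8) = 0.56885^4 = 0.104711
The M+4 peak is largest (0.360914); scaling to 100 gives 9.57 : 50.53 : 100.00 : 87.96 : 29.01.

9.57 : 50.53 : 100.00 : 87.96 : 29.01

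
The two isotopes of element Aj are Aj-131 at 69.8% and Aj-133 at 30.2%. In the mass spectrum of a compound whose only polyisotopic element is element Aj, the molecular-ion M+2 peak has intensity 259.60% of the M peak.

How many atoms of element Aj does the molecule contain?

6

For n independent Aj atoms, I(M+2)/I(M) = n · (abundance Aj-133) / (abundance Aj-131) = n · 0.302/0.698.
n = 2.5960 × 0.698/0.302 = 6.00 ≈ 6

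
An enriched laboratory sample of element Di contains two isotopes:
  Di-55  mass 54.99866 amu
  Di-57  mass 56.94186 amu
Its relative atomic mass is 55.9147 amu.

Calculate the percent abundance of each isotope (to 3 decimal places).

With x = fraction of Di-55 (so Di-57 is 1 − x):
54.99866·x + 56.94186·(1 − x) = 55.9147
(54.99866 − 56.94186)·x = 55.9147 − 56.94186
x = -1.02716 / -1.94320 = 0.52859 → 52.859% Di-55, 47.141% Di-57.

Di-55: 52.859%, Di-57: 47.141%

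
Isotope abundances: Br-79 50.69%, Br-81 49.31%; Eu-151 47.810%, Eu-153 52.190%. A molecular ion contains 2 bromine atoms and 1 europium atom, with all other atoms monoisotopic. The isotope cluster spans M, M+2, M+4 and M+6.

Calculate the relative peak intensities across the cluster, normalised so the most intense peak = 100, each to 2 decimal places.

32.57 : 98.93 : 100.00 : 33.65

Bromine pattern (n=2): 0.25694761 : 0.49990478 : 0.24314761
Europium pattern (n=1): 0.4781 : 0.5219
Convolve the two distributions (both contribute in 2-u steps):
  M: 0.25694761×0.4781 = 0.122847
  M+2: 0.25694761×0.5219 + 0.49990478×0.4781 = 0.373105
  M+4: 0.49990478×0.5219 + 0.24314761×0.4781 = 0.377149
  M+6: 0.24314761×0.5219 = 0.126899
Scale to base peak (0.377149) = 100: 32.57 : 98.93 : 100.00 : 33.65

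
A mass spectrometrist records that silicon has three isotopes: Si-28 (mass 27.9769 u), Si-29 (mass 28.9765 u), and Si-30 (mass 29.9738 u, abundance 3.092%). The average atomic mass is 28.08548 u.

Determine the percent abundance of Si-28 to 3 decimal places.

92.223%

The remaining 96.908% is split between Si-28 (fraction x) and Si-29 (fraction 0.96908 − x).
Substituting: 27.9769x + 28.9765(0.96908 − x) = 27.158690104
(27.9769 − 28.9765)x = -0.921856516  ⇒  x = 0.92223, y = 0.04685
Si-28: 92.223%, Si-29: 4.685%.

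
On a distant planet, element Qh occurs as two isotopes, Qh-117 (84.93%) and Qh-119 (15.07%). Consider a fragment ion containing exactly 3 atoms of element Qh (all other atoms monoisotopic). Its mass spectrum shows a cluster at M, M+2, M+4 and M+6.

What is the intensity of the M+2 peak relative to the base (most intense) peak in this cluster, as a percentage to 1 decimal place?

53.2%

Binomial terms of (0.8493 + 0.1507)^3: M 0.6126, M+2 0.3261, M+4 0.0579, M+6 0.0034 → M is the base peak.
P(M) = C(3,0) × 0.8493^3 × 0.1507^0 = 1 × 0.612609 × 1.0000 = 0.612609 (base)
P(M+2) = C(3,1) × 0.8493^2 × 0.1507^1 = 3 × 0.72131049 × 0.1507 = 0.326104
Relative intensity = 0.326104 / 0.612609 × 100 = 53.2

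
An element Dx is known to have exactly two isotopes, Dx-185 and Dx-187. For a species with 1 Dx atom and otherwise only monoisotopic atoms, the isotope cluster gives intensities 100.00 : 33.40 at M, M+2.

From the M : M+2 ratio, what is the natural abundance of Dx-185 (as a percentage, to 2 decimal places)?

74.96%

Let p = fractional abundance of Dx-185. I(M+2)/I(M) = [C(1,1)·p^0·(1−p)] / p^1 = 1·(1−p)/p = 33.40/100.00 = 0.3340
(1−p)/p = 0.3340/1 = 0.3340  ⇒  p = 1/(1 + 0.3340) = 0.7496
Dx-185: 74.96%, Dx-187: 25.04%.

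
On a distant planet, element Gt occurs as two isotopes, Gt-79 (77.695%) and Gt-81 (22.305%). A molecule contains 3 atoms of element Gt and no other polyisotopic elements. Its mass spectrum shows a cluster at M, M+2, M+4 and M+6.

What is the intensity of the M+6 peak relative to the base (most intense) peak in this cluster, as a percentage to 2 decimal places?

2.37%

Binomial terms of (0.77695 + 0.22305)^3: M 0.4690, M+2 0.4039, M+4 0.1160, M+6 0.0111 → M is the base peak.
P(M) = C(3,0) × 0.77695^3 × 0.22305^0 = 1 × 0.46900688 × 1.0000 = 0.469007 (base)
P(M+6) = C(3,3) × 0.77695^0 × 0.22305^3 = 1 × 1.0000 × 0.01109703 = 0.011097
Relative intensity = 0.011097 / 0.469007 × 100 = 2.37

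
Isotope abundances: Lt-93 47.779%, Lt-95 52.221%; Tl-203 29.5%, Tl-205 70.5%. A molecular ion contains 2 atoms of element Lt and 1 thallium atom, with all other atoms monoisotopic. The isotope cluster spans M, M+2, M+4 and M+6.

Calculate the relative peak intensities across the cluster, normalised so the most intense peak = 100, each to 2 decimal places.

15.58 : 71.29 : 100.00 : 44.48

Element Lt pattern (n=2): 0.22828328 : 0.49901343 : 0.27270328
Thallium pattern (n=1): 0.2950 : 0.7050
Convolve the two distributions (both contribute in 2-u steps):
  M: 0.22828328×0.2950 = 0.067344
  M+2: 0.22828328×0.7050 + 0.49901343×0.2950 = 0.308149
  M+4: 0.49901343×0.7050 + 0.27270328×0.2950 = 0.432252
  M+6: 0.27270328×0.7050 = 0.192256
Scale to base peak (0.432252) = 100: 15.58 : 71.29 : 100.00 : 44.48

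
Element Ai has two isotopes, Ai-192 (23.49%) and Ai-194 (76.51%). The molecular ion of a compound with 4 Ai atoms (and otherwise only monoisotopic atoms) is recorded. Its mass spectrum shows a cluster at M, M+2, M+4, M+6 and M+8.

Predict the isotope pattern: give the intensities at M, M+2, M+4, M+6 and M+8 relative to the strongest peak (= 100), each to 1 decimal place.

0.7 : 9.4 : 46.1 : 100.0 : 81.4

The 4 Ai atoms are independent, so intensities follow the terms of (0.2349 + 0.7651)^4.
P(M) = 0.2349^4 = 0.003045
P(M+2) = 4 × 0.2349^3 × 0.7651^1 = 0.039667
P(M+4) = 6 × 0.2349^2 × 0.7651^2 = 0.193800
P(M+6) = 4 × 0.2349^1 × 0.7651^3 = 0.420821
P(M+8) = 0.7651^4 = 0.342667
The M+6 peak is largest (0.420821); scaling to 100 gives 0.7 : 9.4 : 46.1 : 100.0 : 81.4.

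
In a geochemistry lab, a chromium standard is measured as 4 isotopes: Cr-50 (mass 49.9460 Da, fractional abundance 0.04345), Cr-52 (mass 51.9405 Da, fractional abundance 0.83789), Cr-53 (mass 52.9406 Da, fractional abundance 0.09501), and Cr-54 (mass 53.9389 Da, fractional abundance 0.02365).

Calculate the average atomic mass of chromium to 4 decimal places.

51.9961 Da

The abundance-weighted mean is 0.04345 × 49.9460 + 0.83789 × 51.9405 + 0.09501 × 52.9406 + 0.02365 × 53.9389
= 2.17015 + 43.52043 + 5.02989 + 1.27565 = 51.99612 Da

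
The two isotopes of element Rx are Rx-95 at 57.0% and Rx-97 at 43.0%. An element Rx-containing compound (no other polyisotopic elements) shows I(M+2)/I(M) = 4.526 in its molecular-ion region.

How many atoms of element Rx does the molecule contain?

6

For n independent Rx atoms, I(M+2)/I(M) = n · (abundance Rx-97) / (abundance Rx-95) = n · 0.430/0.570.
n = 4.526 × 0.570/0.430 = 6.00 ≈ 6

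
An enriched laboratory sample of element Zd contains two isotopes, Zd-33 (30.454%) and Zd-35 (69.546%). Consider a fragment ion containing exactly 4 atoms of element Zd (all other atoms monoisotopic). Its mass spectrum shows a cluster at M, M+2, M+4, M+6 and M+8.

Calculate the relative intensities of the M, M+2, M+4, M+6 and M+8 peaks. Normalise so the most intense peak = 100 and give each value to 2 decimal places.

Each Zd atom is independently Zd-33 (p = 0.30454) or Zd-35 (q = 0.69546); the cluster is the binomial expansion (p + q)^4.
P(M) = 0.30454^4 = 0.008602
P(M+2) = 4 × 0.30454^3 × 0.69546^1 = 0.078572
P(M+4) = 6 × 0.30454^2 × 0.69546^2 = 0.269144
P(M+6) = 4 × 0.30454^1 × 0.69546^3 = 0.409752
P(M+8) = 0.69546^4 = 0.233931
The M+6 peak is largest (0.409752); scaling to 100 gives 2.10 : 19.18 : 65.68 : 100.00 : 57.09.

2.10 : 19.18 : 65.68 : 100.00 : 57.09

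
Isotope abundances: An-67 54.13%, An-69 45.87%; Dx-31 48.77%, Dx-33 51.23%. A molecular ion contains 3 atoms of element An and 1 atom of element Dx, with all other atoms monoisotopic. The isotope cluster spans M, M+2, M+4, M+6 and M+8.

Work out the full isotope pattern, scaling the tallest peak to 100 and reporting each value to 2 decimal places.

Element An pattern (n=3): 0.15860398 : 0.40320513 : 0.3416778 : 0.09651309
Element Dx pattern (n=1): 0.4877 : 0.5123
Convolve the two distributions (both contribute in 2-u steps):
  M: 0.15860398×0.4877 = 0.077351
  M+2: 0.15860398×0.5123 + 0.40320513×0.4877 = 0.277896
  M+4: 0.40320513×0.5123 + 0.3416778×0.4877 = 0.373198
  M+6: 0.3416778×0.5123 + 0.09651309×0.4877 = 0.222111
  M+8: 0.09651309×0.5123 = 0.049444
Scale to base peak (0.373198) = 100: 20.73 : 74.46 : 100.00 : 59.52 : 13.25

20.73 : 74.46 : 100.00 : 59.52 : 13.25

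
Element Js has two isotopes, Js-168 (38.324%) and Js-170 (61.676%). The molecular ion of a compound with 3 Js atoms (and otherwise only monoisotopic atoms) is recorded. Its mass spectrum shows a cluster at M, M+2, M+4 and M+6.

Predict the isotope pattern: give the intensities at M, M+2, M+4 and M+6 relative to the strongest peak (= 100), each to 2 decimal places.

Each Js atom is independently Js-168 (p = 0.38324) or Js-170 (q = 0.61676); the cluster is the binomial expansion (p + q)^3.
P(M) = 0.38324^3 = 0.056288
P(M+2) = 3 × 0.38324^2 × 0.61676^1 = 0.271756
P(M+4) = 3 × 0.38324^1 × 0.61676^2 = 0.437345
P(M+6) = 0.61676^3 = 0.234611
The M+4 peak is largest (0.437345); scaling to 100 gives 12.87 : 62.14 : 100.00 : 53.64.

12.87 : 62.14 : 100.00 : 53.64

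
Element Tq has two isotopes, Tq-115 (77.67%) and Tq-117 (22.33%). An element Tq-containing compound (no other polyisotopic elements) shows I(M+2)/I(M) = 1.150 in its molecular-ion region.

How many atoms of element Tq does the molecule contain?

4

With n Tq atoms, P(M+2)/P(M) = C(n,1)·p^(n−1)q / p^n = n·q/p = n · 0.2233/0.7767.
n = 1.150 × 0.7767/0.2233 = 4.00 ≈ 4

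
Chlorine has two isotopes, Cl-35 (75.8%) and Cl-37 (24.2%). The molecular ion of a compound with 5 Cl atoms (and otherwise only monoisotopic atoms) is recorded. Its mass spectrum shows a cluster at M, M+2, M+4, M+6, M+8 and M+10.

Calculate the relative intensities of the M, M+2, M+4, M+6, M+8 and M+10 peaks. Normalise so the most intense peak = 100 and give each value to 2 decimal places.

Expanding (0.758 + 0.242)^5:
P(M) = 0.758^5 = 0.250234
P(M+2) = 5 × 0.758^4 × 0.242^1 = 0.399450
P(M+4) = 10 × 0.758^3 × 0.242^2 = 0.255058
P(M+6) = 10 × 0.758^2 × 0.242^3 = 0.081430
P(M+8) = 5 × 0.758^1 × 0.242^4 = 0.012999
P(M+10) = 0.242^5 = 0.000830
The M+2 peak is largest (0.399450); scaling to 100 gives 62.64 : 100.00 : 63.85 : 20.39 : 3.25 : 0.21.

62.64 : 100.00 : 63.85 : 20.39 : 3.25 : 0.21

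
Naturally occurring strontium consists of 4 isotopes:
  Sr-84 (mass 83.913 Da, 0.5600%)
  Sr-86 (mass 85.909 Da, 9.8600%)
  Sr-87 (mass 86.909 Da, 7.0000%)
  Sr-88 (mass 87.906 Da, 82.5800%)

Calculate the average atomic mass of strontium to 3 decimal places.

87.617 Da

The abundance-weighted mean is 0.005600 × 83.913 + 0.098600 × 85.909 + 0.070000 × 86.909 + 0.825800 × 87.906
= 0.4699 + 8.4706 + 6.0836 + 72.5928 = 87.6169 Da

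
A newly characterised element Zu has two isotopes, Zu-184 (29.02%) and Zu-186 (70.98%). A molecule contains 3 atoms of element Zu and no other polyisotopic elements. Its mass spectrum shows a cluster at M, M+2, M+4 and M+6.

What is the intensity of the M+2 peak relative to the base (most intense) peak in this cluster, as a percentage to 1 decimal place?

40.9%

Binomial terms of (0.2902 + 0.7098)^3: M 0.0244, M+2 0.1793, M+4 0.4386, M+6 0.3576 → M+4 is the base peak.
P(M+4) = C(3,2) × 0.2902^1 × 0.7098^2 = 3 × 0.2902 × 0.50381604 = 0.438622 (base)
P(M+2) = C(3,1) × 0.2902^2 × 0.7098^1 = 3 × 0.08421604 × 0.7098 = 0.179330
Relative intensity = 0.179330 / 0.438622 × 100 = 40.9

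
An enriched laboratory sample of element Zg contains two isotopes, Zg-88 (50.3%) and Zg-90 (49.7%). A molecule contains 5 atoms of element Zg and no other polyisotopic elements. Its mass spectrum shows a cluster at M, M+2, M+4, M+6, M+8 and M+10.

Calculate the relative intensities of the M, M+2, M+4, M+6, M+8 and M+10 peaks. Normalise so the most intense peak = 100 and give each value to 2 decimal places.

Expanding (0.503 + 0.497)^5:
P(M) = 0.503^5 = 0.032199
P(M+2) = 5 × 0.503^4 × 0.497^1 = 0.159074
P(M+4) = 10 × 0.503^3 × 0.497^2 = 0.314352
P(M+6) = 10 × 0.503^2 × 0.497^3 = 0.310603
P(M+8) = 5 × 0.503^1 × 0.497^4 = 0.153449
P(M+10) = 0.497^5 = 0.030324
The M+4 peak is largest (0.314352); scaling to 100 gives 10.24 : 50.60 : 100.00 : 98.81 : 48.81 : 9.65.

10.24 : 50.60 : 100.00 : 98.81 : 48.81 : 9.65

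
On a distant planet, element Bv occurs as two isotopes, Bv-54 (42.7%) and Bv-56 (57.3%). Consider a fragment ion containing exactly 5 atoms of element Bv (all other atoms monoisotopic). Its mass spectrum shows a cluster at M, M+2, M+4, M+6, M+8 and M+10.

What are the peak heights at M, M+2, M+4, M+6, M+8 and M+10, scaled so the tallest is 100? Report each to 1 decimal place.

Each Bv atom is independently Bv-54 (p = 0.427) or Bv-56 (q = 0.573); the cluster is the binomial expansion (p + q)^5.
P(M) = 0.427^5 = 0.014195
P(M+2) = 5 × 0.427^4 × 0.573^1 = 0.095244
P(M+4) = 10 × 0.427^3 × 0.573^2 = 0.255619
P(M+6) = 10 × 0.427^2 × 0.573^3 = 0.343020
P(M+8) = 5 × 0.427^1 × 0.573^4 = 0.230153
P(M+10) = 0.573^5 = 0.061769
The M+6 peak is largest (0.343020); scaling to 100 gives 4.1 : 27.8 : 74.5 : 100.0 : 67.1 : 18.0.

4.1 : 27.8 : 74.5 : 100.0 : 67.1 : 18.0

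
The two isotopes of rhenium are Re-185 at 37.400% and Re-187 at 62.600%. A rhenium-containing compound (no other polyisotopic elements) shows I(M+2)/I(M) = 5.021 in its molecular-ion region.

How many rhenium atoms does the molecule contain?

For n independent Re atoms, I(M+2)/I(M) = n · (abundance Re-187) / (abundance Re-185) = n · 0.62600/0.37400.
n = 5.021 × 0.37400/0.62600 = 3.00 ≈ 3

3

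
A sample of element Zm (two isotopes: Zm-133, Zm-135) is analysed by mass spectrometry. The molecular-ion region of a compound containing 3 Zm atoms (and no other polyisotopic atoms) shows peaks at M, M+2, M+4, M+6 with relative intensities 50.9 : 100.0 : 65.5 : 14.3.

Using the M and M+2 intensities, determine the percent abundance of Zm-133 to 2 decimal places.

If p is the fraction of Zm that is Zm-133, then I(M+2)/I(M) = [C(3,1)·p^2·(1−p)] / p^3 = 3·(1−p)/p = 100.0/50.9 = 1.9646
(1−p)/p = 1.9646/3 = 0.6549  ⇒  p = 1/(1 + 0.6549) = 0.6043
Zm-133: 60.43%, Zm-135: 39.57%.

60.43%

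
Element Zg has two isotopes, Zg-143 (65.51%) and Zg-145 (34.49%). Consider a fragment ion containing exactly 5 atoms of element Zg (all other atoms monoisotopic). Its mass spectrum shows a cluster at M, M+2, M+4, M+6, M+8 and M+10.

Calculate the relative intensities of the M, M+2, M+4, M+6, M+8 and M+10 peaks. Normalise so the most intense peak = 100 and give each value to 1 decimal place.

36.1 : 95.0 : 100.0 : 52.6 : 13.9 : 1.5

The 5 Zg atoms are independent, so intensities follow the terms of (0.6551 + 0.3449)^5.
P(M) = 0.6551^5 = 0.120653
P(M+2) = 5 × 0.6551^4 × 0.3449^1 = 0.317610
P(M+4) = 10 × 0.6551^3 × 0.3449^2 = 0.334433
P(M+6) = 10 × 0.6551^2 × 0.3449^3 = 0.176074
P(M+8) = 5 × 0.6551^1 × 0.3449^4 = 0.046350
P(M+10) = 0.3449^5 = 0.004881
The M+4 peak is largest (0.334433); scaling to 100 gives 36.1 : 95.0 : 100.0 : 52.6 : 13.9 : 1.5.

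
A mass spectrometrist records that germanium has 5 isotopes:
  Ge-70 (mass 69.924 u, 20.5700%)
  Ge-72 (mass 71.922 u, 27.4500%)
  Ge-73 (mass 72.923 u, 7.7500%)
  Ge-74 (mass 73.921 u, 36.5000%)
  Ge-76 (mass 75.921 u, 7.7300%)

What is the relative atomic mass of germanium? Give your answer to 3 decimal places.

Weight each isotope mass by its fractional abundance: 0.205700 × 69.924 + 0.274500 × 71.922 + 0.077500 × 72.923 + 0.365000 × 73.921 + 0.077300 × 75.921
= 14.3834 + 19.7426 + 5.6515 + 26.9812 + 5.8687 = 72.6274 u

72.627 u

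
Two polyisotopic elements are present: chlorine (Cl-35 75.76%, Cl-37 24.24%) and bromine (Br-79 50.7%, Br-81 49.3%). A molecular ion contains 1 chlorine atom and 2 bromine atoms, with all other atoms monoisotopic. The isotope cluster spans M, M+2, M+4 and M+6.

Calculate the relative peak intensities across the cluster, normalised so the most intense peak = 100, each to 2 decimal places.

44.16 : 100.00 : 69.23 : 13.36

Chlorine pattern (n=1): 0.7576 : 0.2424
Bromine pattern (n=2): 0.257049 : 0.499902 : 0.243049
Convolve the two distributions (both contribute in 2-u steps):
  M: 0.7576×0.257049 = 0.194740
  M+2: 0.7576×0.499902 + 0.2424×0.257049 = 0.441034
  M+4: 0.7576×0.243049 + 0.2424×0.499902 = 0.305310
  M+6: 0.2424×0.243049 = 0.058915
Scale to base peak (0.441034) = 100: 44.16 : 100.00 : 69.23 : 13.36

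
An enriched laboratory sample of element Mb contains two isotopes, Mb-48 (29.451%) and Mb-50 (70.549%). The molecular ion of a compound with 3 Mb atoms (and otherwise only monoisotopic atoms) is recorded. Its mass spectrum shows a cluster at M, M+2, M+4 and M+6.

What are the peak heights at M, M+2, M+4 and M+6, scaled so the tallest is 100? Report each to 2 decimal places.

Expanding (0.29451 + 0.70549)^3:
P(M) = 0.29451^3 = 0.025545
P(M+2) = 3 × 0.29451^2 × 0.70549^1 = 0.183574
P(M+4) = 3 × 0.29451^1 × 0.70549^2 = 0.439747
P(M+6) = 0.70549^3 = 0.351134
The M+4 peak is largest (0.439747); scaling to 100 gives 5.81 : 41.75 : 100.00 : 79.85.

5.81 : 41.75 : 100.00 : 79.85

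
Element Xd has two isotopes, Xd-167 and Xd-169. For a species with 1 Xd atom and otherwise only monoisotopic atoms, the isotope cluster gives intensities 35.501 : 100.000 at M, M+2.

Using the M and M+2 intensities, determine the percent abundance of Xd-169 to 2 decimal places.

73.80%

Write p for the Xd-167 fraction. I(M+2)/I(M) = [C(1,1)·p^0·(1−p)] / p^1 = 1·(1−p)/p = 100.000/35.501 = 2.8168
(1−p)/p = 2.8168/1 = 2.8168  ⇒  p = 1/(1 + 2.8168) = 0.2620
Xd-167: 26.20%, Xd-169: 73.80%.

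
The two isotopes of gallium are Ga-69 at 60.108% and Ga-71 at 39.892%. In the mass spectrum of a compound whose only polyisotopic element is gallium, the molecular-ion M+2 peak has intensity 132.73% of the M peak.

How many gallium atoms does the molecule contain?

For n independent Ga atoms, I(M+2)/I(M) = n · (abundance Ga-71) / (abundance Ga-69) = n · 0.39892/0.60108.
n = 1.3273 × 0.60108/0.39892 = 2.00 ≈ 2

2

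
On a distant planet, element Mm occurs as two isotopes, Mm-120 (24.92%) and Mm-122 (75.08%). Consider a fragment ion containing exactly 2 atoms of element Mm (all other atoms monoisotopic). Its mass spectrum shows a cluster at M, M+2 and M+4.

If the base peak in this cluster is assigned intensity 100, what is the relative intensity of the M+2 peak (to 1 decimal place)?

66.4

Binomial terms of (0.2492 + 0.7508)^2: M 0.0621, M+2 0.3742, M+4 0.5637 → M+4 is the base peak.
P(M+4) = C(2,2) × 0.2492^0 × 0.7508^2 = 1 × 1.0000 × 0.56370064 = 0.563701 (base)
P(M+2) = C(2,1) × 0.2492^1 × 0.7508^1 = 2 × 0.2492 × 0.7508 = 0.374199
Relative intensity = 0.374199 / 0.563701 × 100 = 66.4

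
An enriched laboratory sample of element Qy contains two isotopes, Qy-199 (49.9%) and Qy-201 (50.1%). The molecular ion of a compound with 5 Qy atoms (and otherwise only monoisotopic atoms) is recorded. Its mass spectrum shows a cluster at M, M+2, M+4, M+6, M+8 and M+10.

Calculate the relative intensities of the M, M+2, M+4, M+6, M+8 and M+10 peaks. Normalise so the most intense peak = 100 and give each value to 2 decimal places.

The 5 Qy atoms are independent, so intensities follow the terms of (0.499 + 0.501)^5.
P(M) = 0.499^5 = 0.030939
P(M+2) = 5 × 0.499^4 × 0.501^1 = 0.155314
P(M+4) = 10 × 0.499^3 × 0.501^2 = 0.311873
P(M+6) = 10 × 0.499^2 × 0.501^3 = 0.313122
P(M+8) = 5 × 0.499^1 × 0.501^4 = 0.157189
P(M+10) = 0.501^5 = 0.031564
The M+6 peak is largest (0.313122); scaling to 100 gives 9.88 : 49.60 : 99.60 : 100.00 : 50.20 : 10.08.

9.88 : 49.60 : 99.60 : 100.00 : 50.20 : 10.08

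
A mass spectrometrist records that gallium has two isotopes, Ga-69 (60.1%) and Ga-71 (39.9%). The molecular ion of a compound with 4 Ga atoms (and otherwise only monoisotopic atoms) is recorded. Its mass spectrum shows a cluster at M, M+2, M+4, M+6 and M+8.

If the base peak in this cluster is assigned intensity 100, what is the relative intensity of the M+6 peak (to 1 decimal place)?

Term probabilities: M 0.1305, M+2 0.3465, M+4 0.3450, M+6 0.1527, M+8 0.0253. Base peak = M+2.
P(M+2) = C(4,1) × 0.601^3 × 0.399^1 = 4 × 0.2170818 × 0.3990 = 0.346463 (base)
P(M+6) = C(4,3) × 0.601^1 × 0.399^3 = 4 × 0.6010 × 0.0635212 = 0.152705
Relative intensity = 0.152705 / 0.346463 × 100 = 44.1

44.1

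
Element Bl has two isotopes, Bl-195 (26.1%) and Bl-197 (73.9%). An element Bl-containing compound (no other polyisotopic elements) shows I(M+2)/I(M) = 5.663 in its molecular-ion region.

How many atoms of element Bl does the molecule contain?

2

With n Bl atoms, P(M+2)/P(M) = C(n,1)·p^(n−1)q / p^n = n·q/p = n · 0.739/0.261.
n = 5.663 × 0.261/0.739 = 2.00 ≈ 2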